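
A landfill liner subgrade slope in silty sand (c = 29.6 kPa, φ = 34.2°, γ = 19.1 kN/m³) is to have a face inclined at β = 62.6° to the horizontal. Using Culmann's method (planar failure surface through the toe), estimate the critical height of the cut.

H_c = 37.82 m

Culmann's analysis gives the critical failure plane at α_cr = (β + φ)/2 = (62.6 + 34.2)/2 = 48.4°, and the critical height
H_c = (4c/γ) · sinβ cosφ / [1 − cos(β − φ)]
    = (4·29.6/19.1) · sin62.6°·cos34.2° / [1 − cos(28.4°)]
    = 6.199 · 0.8878·0.8271 / [1 − 0.8796]
    = 6.199 · 0.7343 / 0.1204
    = 37.82 m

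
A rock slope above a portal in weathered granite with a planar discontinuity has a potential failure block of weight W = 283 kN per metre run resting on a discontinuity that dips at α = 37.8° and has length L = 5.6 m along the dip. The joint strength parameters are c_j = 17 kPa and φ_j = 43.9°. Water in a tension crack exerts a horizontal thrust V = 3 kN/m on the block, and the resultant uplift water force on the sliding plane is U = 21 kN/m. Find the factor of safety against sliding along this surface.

FS = 1.64

Resolving the block weight along and normal to the plane and applying the Mohr–Coulomb strength on the joint:
N' = W cosα − U − V sinα = 283·cos37.8° − 21 − 3·sin37.8° = 200.8 kN/m
Driving force T = W sinα + V cosα = 283·sin37.8° + 3·cos37.8° = 175.8 kN/m
Resisting force R = c_j·L + N'·tanφ_j = 17·5.6 + 200.8·tan43.9° = 95.2 + 193.2 = 288.4 kN/m
FS = R / T = 288.4 / 175.8 = 1.640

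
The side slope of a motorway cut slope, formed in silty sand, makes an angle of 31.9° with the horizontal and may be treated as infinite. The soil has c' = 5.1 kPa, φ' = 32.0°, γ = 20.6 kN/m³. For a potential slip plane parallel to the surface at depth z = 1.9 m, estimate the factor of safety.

FS = 1.29

For an infinite slope with a slip plane parallel to the surface (no pore pressure): FS = [c' + γz cos²β tanφ'] / [γz sinβ cosβ].
γz = 20.6·1.9 = 39.14 kN/m²
Numerator = 5.1 + 39.14·cos²31.9°·tan32.0° = 5.1 + 39.14·0.7208·0.6249 = 22.728 kPa
Denominator = 39.14·sin31.9°·cos31.9° = 39.14·0.5284·0.8490 = 17.559 kPa
FS = 22.728 / 17.559 = 1.294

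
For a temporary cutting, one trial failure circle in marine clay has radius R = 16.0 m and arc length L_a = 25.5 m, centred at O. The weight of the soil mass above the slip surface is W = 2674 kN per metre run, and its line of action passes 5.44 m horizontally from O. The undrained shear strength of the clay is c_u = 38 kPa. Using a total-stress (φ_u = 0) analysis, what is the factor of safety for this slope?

FS = 1.07

Taking moments about the centre O, the resisting moment is provided by the undrained shear strength acting along the arc:
M_R = c_u·L_a·R = 38·25.50·16.0 = 15504.0 kN·m/m
M_D = W·d = 2674·5.44 = 14546.6 kN·m/m
FS = M_R / M_D = 15504.0 / 14546.6 = 1.066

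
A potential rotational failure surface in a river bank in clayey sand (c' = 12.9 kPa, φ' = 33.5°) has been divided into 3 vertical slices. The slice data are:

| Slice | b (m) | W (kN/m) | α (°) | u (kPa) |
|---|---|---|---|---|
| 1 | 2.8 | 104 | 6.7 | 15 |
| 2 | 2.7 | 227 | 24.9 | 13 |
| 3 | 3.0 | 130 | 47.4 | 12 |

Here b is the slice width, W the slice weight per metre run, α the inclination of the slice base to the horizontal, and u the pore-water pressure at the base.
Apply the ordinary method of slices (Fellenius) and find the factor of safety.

Ordinary method of slices: FS = Σ[c'·Δl_i + (W_i cosα_i − u_i·Δl_i)·tanφ'] / Σ W_i sinα_i, with Δl_i = b_i / cosα_i.
Slice 1: Δl = 2.8/cos6.7° = 2.819 m; N'_1 = 104·cos6.7° − 15·2.819 = 61.0; c'Δl = 36.37; W sinα = 12.1
Slice 2: Δl = 2.7/cos24.9° = 2.977 m; N'_2 = 227·cos24.9° − 13·2.977 = 167.2; c'Δl = 38.40; W sinα = 95.6
Slice 3: Δl = 3.0/cos47.4° = 4.432 m; N'_3 = 130·cos47.4° − 12·4.432 = 34.8; c'Δl = 57.17; W sinα = 95.7
Σc'Δl = 131.9 kN/m; ΣN' = 263.0 kN/m; ΣW sinα = 203.4 kN/m
Resisting = 131.9 + 263.0·tan33.5° = 131.9 + 174.1 = 306.0 kN/m
FS = 306.0 / 203.4 = 1.505

FS = 1.50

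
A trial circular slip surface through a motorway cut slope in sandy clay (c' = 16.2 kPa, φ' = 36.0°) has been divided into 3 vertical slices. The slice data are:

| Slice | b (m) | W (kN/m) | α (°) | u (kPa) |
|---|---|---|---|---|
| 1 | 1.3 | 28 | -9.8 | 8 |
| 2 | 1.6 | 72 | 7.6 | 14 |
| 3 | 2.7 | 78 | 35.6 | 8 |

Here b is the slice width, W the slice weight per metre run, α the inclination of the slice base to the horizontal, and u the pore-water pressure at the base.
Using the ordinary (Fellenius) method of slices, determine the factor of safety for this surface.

FS = 3.51

Ordinary method of slices: FS = Σ[c'·Δl_i + (W_i cosα_i − u_i·Δl_i)·tanφ'] / Σ W_i sinα_i, with Δl_i = b_i / cosα_i.
Slice 1: Δl = 1.3/cos(-9.8°) = 1.319 m; N'_1 = 28·cos(-9.8°) − 8·1.319 = 17.0; c'Δl = 21.37; W sinα = -4.8
Slice 2: Δl = 1.6/cos7.6° = 1.614 m; N'_2 = 72·cos7.6° − 14·1.614 = 48.8; c'Δl = 26.15; W sinα = 9.5
Slice 3: Δl = 2.7/cos35.6° = 3.321 m; N'_3 = 78·cos35.6° − 8·3.321 = 36.9; c'Δl = 53.79; W sinα = 45.4
Σc'Δl = 101.3 kN/m; ΣN' = 102.7 kN/m; ΣW sinα = 50.2 kN/m
Resisting = 101.3 + 102.7·tan36.0° = 101.3 + 74.6 = 175.9 kN/m
FS = 175.9 / 50.2 = 3.507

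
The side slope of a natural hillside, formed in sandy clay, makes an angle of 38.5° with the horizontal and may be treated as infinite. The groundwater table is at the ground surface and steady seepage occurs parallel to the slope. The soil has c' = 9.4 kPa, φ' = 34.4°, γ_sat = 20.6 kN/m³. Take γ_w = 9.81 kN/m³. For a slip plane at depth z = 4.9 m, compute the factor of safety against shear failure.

With seepage parallel to the slope and the water table at the surface, the effective normal stress on the slip plane uses the buoyant unit weight γ' = γ_sat − γ_w while the driving shear stress uses γ_sat:
FS = [c' + γ' z cos²β tanφ'] / [γ_sat z sinβ cosβ]
γ' = 20.6 − 9.81 = 10.79 kN/m³
Numerator = 9.4 + 10.79·4.9·cos²38.5°·tan34.4° = 9.4 + 10.79·4.9·0.6125·0.6847 = 31.573 kPa
Denominator = 20.6·4.9·sin38.5°·cos38.5° = 20.6·4.9·0.6225·0.7826 = 49.176 kPa
FS = 31.573 / 49.176 = 0.642

FS = 0.64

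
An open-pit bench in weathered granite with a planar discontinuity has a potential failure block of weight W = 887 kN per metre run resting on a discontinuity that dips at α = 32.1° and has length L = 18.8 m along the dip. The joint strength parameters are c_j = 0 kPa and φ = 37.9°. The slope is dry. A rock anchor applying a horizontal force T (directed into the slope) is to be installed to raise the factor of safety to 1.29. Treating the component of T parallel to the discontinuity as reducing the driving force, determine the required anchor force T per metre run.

T = 15 kN/m

Resolving forces along and normal to the sliding plane, with the horizontal anchor force T adding T·sinα to the effective normal force and T·cosα acting up the plane against the driving force:
FS = [c_jL + (W cosα + T sinα) tanφ] / [W sinα − T cosα]
Without the anchor: N' = 751.4 kN/m, driving T_d = 471.4 kN/m, resisting R = 0·18.8 + 751.4·tan37.9° = 584.9 kN/m, FS = 1.24.
Setting FS = 1.29 and solving for T:
1.29·(471.4 − T cos32.1°) = 584.9 + T sin32.1°·tan37.9°
T·(sin32.1°·tan37.9° + 1.29·cos32.1°) = 1.29·471.4 − 584.9
T·(0.5314·0.7785 + 1.29·0.8471) = 608.0 − 584.9 = 23.1
T·1.5065 = 23.1
T = 15.3 kN/m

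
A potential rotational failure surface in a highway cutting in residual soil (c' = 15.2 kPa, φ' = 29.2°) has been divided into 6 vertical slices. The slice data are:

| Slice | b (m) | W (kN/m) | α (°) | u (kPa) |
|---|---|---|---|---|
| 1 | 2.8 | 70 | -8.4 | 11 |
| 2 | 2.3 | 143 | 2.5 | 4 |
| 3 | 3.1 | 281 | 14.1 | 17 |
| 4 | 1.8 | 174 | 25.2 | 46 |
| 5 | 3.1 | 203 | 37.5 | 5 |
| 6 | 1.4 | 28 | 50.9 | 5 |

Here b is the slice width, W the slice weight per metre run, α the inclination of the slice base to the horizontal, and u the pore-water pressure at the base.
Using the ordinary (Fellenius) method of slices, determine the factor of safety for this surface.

Ordinary method of slices: FS = Σ[c'·Δl_i + (W_i cosα_i − u_i·Δl_i)·tanφ'] / Σ W_i sinα_i, with Δl_i = b_i / cosα_i.
Slice 1: Δl = 2.8/cos(-8.4°) = 2.830 m; N'_1 = 70·cos(-8.4°) − 11·2.830 = 38.1; c'Δl = 43.02; W sinα = -10.2
Slice 2: Δl = 2.3/cos2.5° = 2.302 m; N'_2 = 143·cos2.5° − 4·2.302 = 133.7; c'Δl = 34.99; W sinα = 6.2
Slice 3: Δl = 3.1/cos14.1° = 3.196 m; N'_3 = 281·cos14.1° − 17·3.196 = 218.2; c'Δl = 48.58; W sinα = 68.5
Slice 4: Δl = 1.8/cos25.2° = 1.989 m; N'_4 = 174·cos25.2° − 46·1.989 = 65.9; c'Δl = 30.24; W sinα = 74.1
Slice 5: Δl = 3.1/cos37.5° = 3.907 m; N'_5 = 203·cos37.5° − 5·3.907 = 141.5; c'Δl = 59.39; W sinα = 123.6
Slice 6: Δl = 1.4/cos50.9° = 2.220 m; N'_6 = 28·cos50.9° − 5·2.220 = 6.6; c'Δl = 33.74; W sinα = 21.7
Σc'Δl = 250.0 kN/m; ΣN' = 604.0 kN/m; ΣW sinα = 283.9 kN/m
Resisting = 250.0 + 604.0·tan29.2° = 250.0 + 337.5 = 587.5 kN/m
FS = 587.5 / 283.9 = 2.070

FS = 2.07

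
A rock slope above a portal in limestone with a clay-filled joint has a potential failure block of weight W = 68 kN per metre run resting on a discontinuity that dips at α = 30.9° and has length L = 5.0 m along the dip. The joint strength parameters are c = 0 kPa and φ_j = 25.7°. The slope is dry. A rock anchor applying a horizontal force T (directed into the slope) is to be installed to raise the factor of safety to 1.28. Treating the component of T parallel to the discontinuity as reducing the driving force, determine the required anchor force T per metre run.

T = 12 kN/m

Resolving forces along and normal to the sliding plane, with the horizontal anchor force T adding T·sinα to the effective normal force and T·cosα acting up the plane against the driving force:
FS = [cL + (W cosα + T sinα) tanφ_j] / [W sinα − T cosα]
Without the anchor: N' = 58.3 kN/m, driving T_d = 34.9 kN/m, resisting R = 0·5.0 + 58.3·tan25.7° = 28.1 kN/m, FS = 0.80.
Setting FS = 1.28 and solving for T:
1.28·(34.9 − T cos30.9°) = 28.1 + T sin30.9°·tan25.7°
T·(sin30.9°·tan25.7° + 1.28·cos30.9°) = 1.28·34.9 − 28.1
T·(0.5135·0.4813 + 1.28·0.8581) = 44.7 − 28.1 = 16.6
T·1.3455 = 16.6
T = 12.4 kN/m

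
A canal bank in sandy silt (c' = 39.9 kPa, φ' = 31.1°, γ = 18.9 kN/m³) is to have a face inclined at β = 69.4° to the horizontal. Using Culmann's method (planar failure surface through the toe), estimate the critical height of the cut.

Culmann's analysis gives the critical failure plane at α_cr = (β + φ')/2 = (69.4 + 31.1)/2 = 50.2°, and the critical height
H_c = (4c'/γ) · sinβ cosφ' / [1 − cos(β − φ')]
    = (4·39.9/18.9) · sin69.4°·cos31.1° / [1 − cos(38.3°)]
    = 8.444 · 0.9361·0.8563 / [1 − 0.7848]
    = 8.444 · 0.8015 / 0.2152
    = 31.45 m

H_c = 31.45 m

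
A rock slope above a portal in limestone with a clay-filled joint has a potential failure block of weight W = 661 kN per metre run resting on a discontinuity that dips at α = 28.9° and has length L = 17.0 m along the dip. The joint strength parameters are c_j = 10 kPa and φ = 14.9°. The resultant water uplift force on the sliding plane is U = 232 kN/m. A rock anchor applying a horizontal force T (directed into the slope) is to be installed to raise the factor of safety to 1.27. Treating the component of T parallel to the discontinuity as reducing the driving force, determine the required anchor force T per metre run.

T = 116 kN/m

Resolving forces along and normal to the sliding plane, with the horizontal anchor force T adding T·sinα to the effective normal force and T·cosα acting up the plane against the driving force:
FS = [c_jL + (W cosα − U + T sinα) tanφ] / [W sinα − T cosα]
Without the anchor: N' = 346.7 kN/m, driving T_d = 319.4 kN/m, resisting R = 10·17.0 + 346.7·tan14.9° = 262.2 kN/m, FS = 0.82.
Setting FS = 1.27 and solving for T:
1.27·(319.4 − T cos28.9°) = 262.2 + T sin28.9°·tan14.9°
T·(sin28.9°·tan14.9° + 1.27·cos28.9°) = 1.27·319.4 − 262.2
T·(0.4833·0.2661 + 1.27·0.8755) = 405.7 − 262.2 = 143.5
T·1.2404 = 143.5
T = 115.7 kN/m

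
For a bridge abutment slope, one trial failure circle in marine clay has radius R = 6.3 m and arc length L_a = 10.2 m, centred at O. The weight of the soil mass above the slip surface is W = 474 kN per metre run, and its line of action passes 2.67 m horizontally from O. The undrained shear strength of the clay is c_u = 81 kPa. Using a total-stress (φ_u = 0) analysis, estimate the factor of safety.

Taking moments about the centre O, the resisting moment is provided by the undrained shear strength acting along the arc:
M_R = c_u·L_a·R = 81·10.20·6.3 = 5205.1 kN·m/m
M_D = W·d = 474·2.67 = 1265.6 kN·m/m
FS = M_R / M_D = 5205.1 / 1265.6 = 4.113

FS = 4.11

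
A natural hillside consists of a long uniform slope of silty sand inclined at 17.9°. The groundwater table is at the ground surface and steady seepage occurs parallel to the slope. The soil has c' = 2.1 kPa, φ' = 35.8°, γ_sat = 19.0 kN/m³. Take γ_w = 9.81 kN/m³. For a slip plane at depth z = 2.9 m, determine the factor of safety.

FS = 1.21

With seepage parallel to the slope and the water table at the surface, the effective normal stress on the slip plane uses the buoyant unit weight γ' = γ_sat − γ_w while the driving shear stress uses γ_sat:
FS = [c' + γ' z cos²β tanφ'] / [γ_sat z sinβ cosβ]
γ' = 19.0 − 9.81 = 9.19 kN/m³
Numerator = 2.1 + 9.19·2.9·cos²17.9°·tan35.8° = 2.1 + 9.19·2.9·0.9055·0.7212 = 19.506 kPa
Denominator = 19.0·2.9·sin17.9°·cos17.9° = 19.0·2.9·0.3074·0.9516 = 16.116 kPa
FS = 19.506 / 16.116 = 1.210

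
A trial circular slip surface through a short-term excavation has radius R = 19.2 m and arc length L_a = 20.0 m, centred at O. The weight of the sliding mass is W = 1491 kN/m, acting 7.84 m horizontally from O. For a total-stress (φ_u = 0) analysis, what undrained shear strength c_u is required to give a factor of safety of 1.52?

c_u = 46.3 kPa

FS = c_u·L_a·R / (W·d), so c_u = FS·W·d / (L_a·R).
c_u = 1.52·1491·7.84 / (20.00·19.2) = 17767.9 / 384.00 = 46.27 kPa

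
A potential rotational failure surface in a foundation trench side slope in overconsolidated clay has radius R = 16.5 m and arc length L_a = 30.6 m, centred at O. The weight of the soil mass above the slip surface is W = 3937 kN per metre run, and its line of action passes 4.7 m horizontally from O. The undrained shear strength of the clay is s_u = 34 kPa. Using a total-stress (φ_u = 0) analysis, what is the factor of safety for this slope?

Taking moments about the centre O, the resisting moment is provided by the undrained shear strength acting along the arc:
M_R = s_u·L_a·R = 34·30.60·16.5 = 17166.6 kN·m/m
M_D = W·d = 3937·4.7 = 18503.9 kN·m/m
FS = M_R / M_D = 17166.6 / 18503.9 = 0.928

FS = 0.93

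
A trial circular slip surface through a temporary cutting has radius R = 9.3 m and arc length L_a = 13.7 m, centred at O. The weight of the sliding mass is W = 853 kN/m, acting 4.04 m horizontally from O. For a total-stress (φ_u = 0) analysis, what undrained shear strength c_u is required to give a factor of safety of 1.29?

c_u = 34.9 kPa

FS = c_u·L_a·R / (W·d), so c_u = FS·W·d / (L_a·R).
c_u = 1.29·853·4.04 / (13.70·9.3) = 4445.5 / 127.41 = 34.89 kPa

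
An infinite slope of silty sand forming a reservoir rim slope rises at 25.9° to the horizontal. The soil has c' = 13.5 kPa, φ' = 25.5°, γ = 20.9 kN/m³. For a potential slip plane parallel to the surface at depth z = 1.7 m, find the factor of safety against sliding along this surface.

For an infinite slope with a slip plane parallel to the surface (no pore pressure): FS = [c' + γz cos²β tanφ'] / [γz sinβ cosβ].
γz = 20.9·1.7 = 35.53 kN/m²
Numerator = 13.5 + 35.53·cos²25.9°·tan25.5° = 13.5 + 35.53·0.8092·0.4770 = 27.214 kPa
Denominator = 35.53·sin25.9°·cos25.9° = 35.53·0.4368·0.8996 = 13.961 kPa
FS = 27.214 / 13.961 = 1.949

FS = 1.95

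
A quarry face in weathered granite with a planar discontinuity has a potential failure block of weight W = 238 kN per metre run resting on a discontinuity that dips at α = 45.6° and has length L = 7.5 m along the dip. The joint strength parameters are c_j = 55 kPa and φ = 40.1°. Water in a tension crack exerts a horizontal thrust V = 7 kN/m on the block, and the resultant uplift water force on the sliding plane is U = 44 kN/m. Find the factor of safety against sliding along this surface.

Resolving the block weight along and normal to the plane and applying the Mohr–Coulomb strength on the joint:
N' = W cosα − U − V sinα = 238·cos45.6° − 44 − 7·sin45.6° = 117.5 kN/m
Driving force T = W sinα + V cosα = 238·sin45.6° + 7·cos45.6° = 174.9 kN/m
Resisting force R = c_j·L + N'·tanφ = 55·7.5 + 117.5·tan40.1° = 412.5 + 99.0 = 511.5 kN/m
FS = R / T = 511.5 / 174.9 = 2.924

FS = 2.92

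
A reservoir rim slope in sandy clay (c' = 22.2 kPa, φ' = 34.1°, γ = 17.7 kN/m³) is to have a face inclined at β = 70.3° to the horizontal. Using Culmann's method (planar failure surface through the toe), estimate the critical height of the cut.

Culmann's analysis gives the critical failure plane at α_cr = (β + φ')/2 = (70.3 + 34.1)/2 = 52.2°, and the critical height
H_c = (4c'/γ) · sinβ cosφ' / [1 − cos(β − φ')]
    = (4·22.2/17.7) · sin70.3°·cos34.1° / [1 − cos(36.2°)]
    = 5.017 · 0.9415·0.8281 / [1 − 0.8070]
    = 5.017 · 0.7796 / 0.1930
    = 20.26 m

H_c = 20.26 m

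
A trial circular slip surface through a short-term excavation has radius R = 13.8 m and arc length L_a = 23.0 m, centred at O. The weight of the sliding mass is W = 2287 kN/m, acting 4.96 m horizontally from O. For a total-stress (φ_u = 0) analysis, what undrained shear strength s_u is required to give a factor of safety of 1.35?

FS = s_u·L_a·R / (W·d), so s_u = FS·W·d / (L_a·R).
s_u = 1.35·2287·4.96 / (23.00·13.8) = 15313.8 / 317.40 = 48.25 kPa

s_u = 48.2 kPa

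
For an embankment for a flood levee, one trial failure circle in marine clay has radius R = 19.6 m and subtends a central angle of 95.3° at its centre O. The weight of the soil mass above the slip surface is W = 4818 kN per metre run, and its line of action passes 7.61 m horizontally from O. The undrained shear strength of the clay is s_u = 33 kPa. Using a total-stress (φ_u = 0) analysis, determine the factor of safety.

FS = 0.58

Taking moments about the centre O, the resisting moment is provided by the undrained shear strength acting along the arc:
Arc length L_a = R·θ = 19.6·(95.3°·π/180) = 19.6·1.6633 = 32.60 m
M_R = s_u·L_a·R = 33·32.60·19.6 = 21086.1 kN·m/m
M_D = W·d = 4818·7.61 = 36665.0 kN·m/m
FS = M_R / M_D = 21086.1 / 36665.0 = 0.575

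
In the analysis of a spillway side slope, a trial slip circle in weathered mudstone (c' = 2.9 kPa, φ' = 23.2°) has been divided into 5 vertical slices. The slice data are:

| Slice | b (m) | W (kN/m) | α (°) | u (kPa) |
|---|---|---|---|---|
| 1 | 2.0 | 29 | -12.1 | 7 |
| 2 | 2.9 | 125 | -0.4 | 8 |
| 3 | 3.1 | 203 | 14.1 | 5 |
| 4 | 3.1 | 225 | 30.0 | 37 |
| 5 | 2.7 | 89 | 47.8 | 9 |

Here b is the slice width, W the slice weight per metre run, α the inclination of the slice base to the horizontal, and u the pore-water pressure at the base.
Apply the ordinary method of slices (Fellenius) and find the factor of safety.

Ordinary method of slices: FS = Σ[c'·Δl_i + (W_i cosα_i − u_i·Δl_i)·tanφ'] / Σ W_i sinα_i, with Δl_i = b_i / cosα_i.
Slice 1: Δl = 2.0/cos(-12.1°) = 2.045 m; N'_1 = 29·cos(-12.1°) − 7·2.045 = 14.0; c'Δl = 5.93; W sinα = -6.1
Slice 2: Δl = 2.9/cos(-0.4°) = 2.900 m; N'_2 = 125·cos(-0.4°) − 8·2.900 = 101.8; c'Δl = 8.41; W sinα = -0.9
Slice 3: Δl = 3.1/cos14.1° = 3.196 m; N'_3 = 203·cos14.1° − 5·3.196 = 180.9; c'Δl = 9.27; W sinα = 49.5
Slice 4: Δl = 3.1/cos30.0° = 3.580 m; N'_4 = 225·cos30.0° − 37·3.580 = 62.4; c'Δl = 10.38; W sinα = 112.5
Slice 5: Δl = 2.7/cos47.8° = 4.020 m; N'_5 = 89·cos47.8° − 9·4.020 = 23.6; c'Δl = 11.66; W sinα = 65.9
Σc'Δl = 45.6 kN/m; ΣN' = 382.8 kN/m; ΣW sinα = 220.9 kN/m
Resisting = 45.6 + 382.8·tan23.2° = 45.6 + 164.0 = 209.7 kN/m
FS = 209.7 / 220.9 = 0.949

FS = 0.95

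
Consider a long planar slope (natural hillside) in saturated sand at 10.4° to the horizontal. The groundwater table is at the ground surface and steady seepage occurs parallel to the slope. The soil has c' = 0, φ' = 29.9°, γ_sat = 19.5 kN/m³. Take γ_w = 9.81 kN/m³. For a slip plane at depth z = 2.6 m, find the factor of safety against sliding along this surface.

FS = 1.56

With seepage parallel to the slope and the water table at the surface, the effective normal stress on the slip plane uses the buoyant unit weight γ' = γ_sat − γ_w while the driving shear stress uses γ_sat:
FS = [c' + γ' z cos²β tanφ'] / [γ_sat z sinβ cosβ]
(For c' = 0 this reduces to FS = (γ'/γ_sat)·tanφ'/tanβ.)
γ' = 19.5 − 9.81 = 9.69 kN/m³
Numerator = 0.0 + 9.69·2.6·cos²10.4°·tan29.9° = 0.0 + 9.69·2.6·0.9674·0.5750 = 14.015 kPa
Denominator = 19.5·2.6·sin10.4°·cos10.4° = 19.5·2.6·0.1805·0.9836 = 9.002 kPa
FS = 14.015 / 9.002 = 1.557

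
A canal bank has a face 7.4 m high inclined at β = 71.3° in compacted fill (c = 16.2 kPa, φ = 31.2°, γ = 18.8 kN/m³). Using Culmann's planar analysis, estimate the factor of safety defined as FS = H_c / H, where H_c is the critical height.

FS = 1.61

H_c = (4c/γ) · sinβ cosφ / [1 − cos(β − φ)]
    = (4·16.2/18.8) · sin71.3°·cos31.2° / [1 − cos40.1°]
    = 3.447 · 0.8102 / 0.2351 = 11.88 m
FS = H_c / H = 11.88 / 7.4 = 1.605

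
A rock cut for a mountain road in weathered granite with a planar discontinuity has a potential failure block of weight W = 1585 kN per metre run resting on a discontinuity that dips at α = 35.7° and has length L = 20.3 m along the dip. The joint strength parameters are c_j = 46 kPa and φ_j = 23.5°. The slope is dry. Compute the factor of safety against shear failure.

FS = 1.61

Resolving the block weight along and normal to the plane and applying the Mohr–Coulomb strength on the joint:
N' = W cosα = 1585·cos35.7° = 1287.2 kN/m
Driving force T = W sinα = 1585·sin35.7° = 924.9 kN/m
Resisting force R = c_j·L + N'·tanφ_j = 46·20.3 + 1287.2·tan23.5° = 933.8 + 559.7 = 1493.5 kN/m
FS = R / T = 1493.5 / 924.9 = 1.615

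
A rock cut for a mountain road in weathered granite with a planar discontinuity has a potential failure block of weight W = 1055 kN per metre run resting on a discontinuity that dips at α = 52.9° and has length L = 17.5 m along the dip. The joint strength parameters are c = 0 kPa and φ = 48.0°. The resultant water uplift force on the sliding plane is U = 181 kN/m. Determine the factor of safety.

FS = 0.60

Resolving the block weight along and normal to the plane and applying the Mohr–Coulomb strength on the joint:
N' = W cosα − U = 1055·cos52.9° − 181 = 455.4 kN/m
Driving force T = W sinα = 1055·sin52.9° = 841.5 kN/m
Resisting force R = c·L + N'·tanφ = 0·17.5 + 455.4·tan48.0° = 0.0 + 505.8 = 505.8 kN/m
FS = R / T = 505.8 / 841.5 = 0.601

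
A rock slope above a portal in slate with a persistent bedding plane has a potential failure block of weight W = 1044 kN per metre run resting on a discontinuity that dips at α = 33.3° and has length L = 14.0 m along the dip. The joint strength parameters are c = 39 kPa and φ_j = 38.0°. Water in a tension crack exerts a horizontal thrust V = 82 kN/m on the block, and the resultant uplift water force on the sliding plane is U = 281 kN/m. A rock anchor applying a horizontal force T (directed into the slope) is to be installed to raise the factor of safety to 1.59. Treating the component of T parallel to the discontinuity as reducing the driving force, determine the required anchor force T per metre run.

T = 27 kN/m

Resolving forces along and normal to the sliding plane, with the horizontal anchor force T adding T·sinα to the effective normal force and T·cosα acting up the plane against the driving force:
FS = [cL + (W cosα − U − V sinα + T sinα) tanφ_j] / [W sinα + V cosα − T cosα]
Without the anchor: N' = 546.6 kN/m, driving T_d = 641.7 kN/m, resisting R = 39·14.0 + 546.6·tan38.0° = 973.0 kN/m, FS = 1.52.
Setting FS = 1.59 and solving for T:
1.59·(641.7 − T cos33.3°) = 973.0 + T sin33.3°·tan38.0°
T·(sin33.3°·tan38.0° + 1.59·cos33.3°) = 1.59·641.7 − 973.0
T·(0.5490·0.7813 + 1.59·0.8358) = 1020.3 − 973.0 = 47.3
T·1.7579 = 47.3
T = 26.9 kN/m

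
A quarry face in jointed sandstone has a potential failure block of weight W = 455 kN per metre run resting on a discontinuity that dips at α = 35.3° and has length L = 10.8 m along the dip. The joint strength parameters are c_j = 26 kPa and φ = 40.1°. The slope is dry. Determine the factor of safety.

Resolving the block weight along and normal to the plane and applying the Mohr–Coulomb strength on the joint:
N' = W cosα = 455·cos35.3° = 371.3 kN/m
Driving force T = W sinα = 455·sin35.3° = 262.9 kN/m
Resisting force R = c_j·L + N'·tanφ = 26·10.8 + 371.3·tan40.1° = 280.8 + 312.7 = 593.5 kN/m
FS = R / T = 593.5 / 262.9 = 2.257

FS = 2.26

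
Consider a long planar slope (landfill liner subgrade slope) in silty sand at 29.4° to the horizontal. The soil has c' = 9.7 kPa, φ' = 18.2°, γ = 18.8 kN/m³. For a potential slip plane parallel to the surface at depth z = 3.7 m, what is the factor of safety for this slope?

FS = 0.91

For an infinite slope with a slip plane parallel to the surface (no pore pressure): FS = [c' + γz cos²β tanφ'] / [γz sinβ cosβ].
γz = 18.8·3.7 = 69.56 kN/m²
Numerator = 9.7 + 69.56·cos²29.4°·tan18.2° = 9.7 + 69.56·0.7590·0.3288 = 27.059 kPa
Denominator = 69.56·sin29.4°·cos29.4° = 69.56·0.4909·0.8712 = 29.750 kPa
FS = 27.059 / 29.750 = 0.910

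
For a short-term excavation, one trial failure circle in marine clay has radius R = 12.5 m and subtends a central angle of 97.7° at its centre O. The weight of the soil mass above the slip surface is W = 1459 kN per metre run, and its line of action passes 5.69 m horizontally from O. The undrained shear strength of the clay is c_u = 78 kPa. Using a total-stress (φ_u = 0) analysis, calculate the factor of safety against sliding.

FS = 2.50

Taking moments about the centre O, the resisting moment is provided by the undrained shear strength acting along the arc:
Arc length L_a = R·θ = 12.5·(97.7°·π/180) = 12.5·1.7052 = 21.31 m
M_R = c_u·L_a·R = 78·21.31·12.5 = 20782.0 kN·m/m
M_D = W·d = 1459·5.69 = 8301.7 kN·m/m
FS = M_R / M_D = 20782.0 / 8301.7 = 2.503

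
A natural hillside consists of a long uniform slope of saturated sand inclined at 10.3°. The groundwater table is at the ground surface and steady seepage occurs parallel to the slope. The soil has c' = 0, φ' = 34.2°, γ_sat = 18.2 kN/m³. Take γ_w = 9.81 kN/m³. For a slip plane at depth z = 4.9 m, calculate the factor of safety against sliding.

With seepage parallel to the slope and the water table at the surface, the effective normal stress on the slip plane uses the buoyant unit weight γ' = γ_sat − γ_w while the driving shear stress uses γ_sat:
FS = [c' + γ' z cos²β tanφ'] / [γ_sat z sinβ cosβ]
(For c' = 0 this reduces to FS = (γ'/γ_sat)·tanφ'/tanβ.)
γ' = 18.2 − 9.81 = 8.39 kN/m³
Numerator = 0.0 + 8.39·4.9·cos²10.3°·tan34.2° = 0.0 + 8.39·4.9·0.9680·0.6796 = 27.046 kPa
Denominator = 18.2·4.9·sin10.3°·cos10.3° = 18.2·4.9·0.1788·0.9839 = 15.689 kPa
FS = 27.046 / 15.689 = 1.724

FS = 1.72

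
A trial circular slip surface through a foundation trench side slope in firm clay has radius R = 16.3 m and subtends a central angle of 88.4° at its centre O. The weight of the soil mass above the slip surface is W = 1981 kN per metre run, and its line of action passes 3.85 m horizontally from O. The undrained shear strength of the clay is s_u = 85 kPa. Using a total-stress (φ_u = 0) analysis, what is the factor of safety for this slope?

Taking moments about the centre O, the resisting moment is provided by the undrained shear strength acting along the arc:
Arc length L_a = R·θ = 16.3·(88.4°·π/180) = 16.3·1.5429 = 25.15 m
M_R = s_u·L_a·R = 85·25.15·16.3 = 34843.7 kN·m/m
M_D = W·d = 1981·3.85 = 7626.9 kN·m/m
FS = M_R / M_D = 34843.7 / 7626.9 = 4.569

FS = 4.57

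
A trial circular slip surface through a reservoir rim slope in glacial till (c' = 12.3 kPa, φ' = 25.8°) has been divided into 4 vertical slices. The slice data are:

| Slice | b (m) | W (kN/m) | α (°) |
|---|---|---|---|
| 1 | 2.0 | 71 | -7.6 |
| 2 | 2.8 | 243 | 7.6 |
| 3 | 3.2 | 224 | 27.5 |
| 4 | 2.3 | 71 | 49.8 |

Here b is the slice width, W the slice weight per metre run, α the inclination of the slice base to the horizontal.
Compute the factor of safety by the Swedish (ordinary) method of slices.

FS = 2.31

Ordinary method of slices: FS = Σ[c'·Δl_i + (W_i cosα_i)·tanφ'] / Σ W_i sinα_i, with Δl_i = b_i / cosα_i.
Slice 1: Δl = 2.0/cos(-7.6°) = 2.018 m; N'_1 = 71·cos(-7.6°) = 70.4; c'Δl = 24.82; W sinα = -9.4
Slice 2: Δl = 2.8/cos7.6° = 2.825 m; N'_2 = 243·cos7.6° = 240.9; c'Δl = 34.75; W sinα = 32.1
Slice 3: Δl = 3.2/cos27.5° = 3.608 m; N'_3 = 224·cos27.5° = 198.7; c'Δl = 44.37; W sinα = 103.4
Slice 4: Δl = 2.3/cos49.8° = 3.563 m; N'_4 = 71·cos49.8° = 45.8; c'Δl = 43.83; W sinα = 54.2
Σc'Δl = 147.8 kN/m; ΣN' = 555.8 kN/m; ΣW sinα = 180.4 kN/m
Resisting = 147.8 + 555.8·tan25.8° = 147.8 + 268.7 = 416.4 kN/m
FS = 416.4 / 180.4 = 2.308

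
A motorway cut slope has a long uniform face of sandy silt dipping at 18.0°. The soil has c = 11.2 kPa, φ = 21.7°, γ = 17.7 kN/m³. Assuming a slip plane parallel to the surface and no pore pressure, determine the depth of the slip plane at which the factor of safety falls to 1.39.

Setting FS = 1.39 in FS = [c + γz cos²β tanφ] / [γz sinβ cosβ] and solving for z:
z = c / [γ cosβ (FS·sinβ − cosβ·tanφ)]
  = 11.2 / [17.7·cos18.0°·(1.39·sin18.0° − cos18.0°·tan21.7°)]
  = 11.2 / [17.7·0.9511·(1.39·0.3090 − 0.9511·0.3979)]
  = 11.2 / 0.8596 = 13.030 m

z = 13.03 m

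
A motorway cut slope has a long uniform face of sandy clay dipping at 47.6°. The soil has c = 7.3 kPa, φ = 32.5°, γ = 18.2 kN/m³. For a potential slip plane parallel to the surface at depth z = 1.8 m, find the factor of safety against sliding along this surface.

For an infinite slope with a slip plane parallel to the surface (no pore pressure): FS = [c + γz cos²β tanφ] / [γz sinβ cosβ].
γz = 18.2·1.8 = 32.76 kN/m²
Numerator = 7.3 + 32.76·cos²47.6°·tan32.5° = 7.3 + 32.76·0.4547·0.6371 = 16.789 kPa
Denominator = 32.76·sin47.6°·cos47.6° = 32.76·0.7385·0.6743 = 16.313 kPa
FS = 16.789 / 16.313 = 1.029

FS = 1.03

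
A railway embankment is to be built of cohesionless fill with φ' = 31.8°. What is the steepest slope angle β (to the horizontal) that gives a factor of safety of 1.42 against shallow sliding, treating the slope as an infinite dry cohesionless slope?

β = 23.6°

For an infinite dry cohesionless slope FS = tanφ'/tanβ, so tanβ = tanφ' / FS.
tanβ = tan31.8° / 1.42 = 0.6200 / 1.42 = 0.4366
β = arctan(0.4366) = 23.59°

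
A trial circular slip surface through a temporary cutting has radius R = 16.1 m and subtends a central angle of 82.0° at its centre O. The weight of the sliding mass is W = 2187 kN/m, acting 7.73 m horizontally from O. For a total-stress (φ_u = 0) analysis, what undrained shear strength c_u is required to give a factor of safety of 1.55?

c_u = 70.6 kPa

FS = c_u·L_a·R / (W·d), so c_u = FS·W·d / (L_a·R).
Arc length L_a = R·θ = 16.1·(82.0°·π/180) = 16.1·1.4312 = 23.04 m
c_u = 1.55·2187·7.73 / (23.04·16.1) = 26203.5 / 370.97 = 70.63 kPa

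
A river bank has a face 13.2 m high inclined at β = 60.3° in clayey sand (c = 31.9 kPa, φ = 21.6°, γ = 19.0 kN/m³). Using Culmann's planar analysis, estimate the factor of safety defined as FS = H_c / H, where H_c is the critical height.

H_c = (4c/γ) · sinβ cosφ / [1 − cos(β − φ)]
    = (4·31.9/19.0) · sin60.3°·cos21.6° / [1 − cos38.7°]
    = 6.716 · 0.8076 / 0.2196 = 24.70 m
FS = H_c / H = 24.70 / 13.2 = 1.871

FS = 1.87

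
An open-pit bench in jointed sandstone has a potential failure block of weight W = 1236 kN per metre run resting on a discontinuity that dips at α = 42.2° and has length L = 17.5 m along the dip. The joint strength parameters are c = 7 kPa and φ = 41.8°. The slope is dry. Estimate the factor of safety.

FS = 1.13

Resolving the block weight along and normal to the plane and applying the Mohr–Coulomb strength on the joint:
N' = W cosα = 1236·cos42.2° = 915.6 kN/m
Driving force T = W sinα = 1236·sin42.2° = 830.2 kN/m
Resisting force R = c·L + N'·tanφ = 7·17.5 + 915.6·tan41.8° = 122.5 + 818.7 = 941.2 kN/m
FS = R / T = 941.2 / 830.2 = 1.134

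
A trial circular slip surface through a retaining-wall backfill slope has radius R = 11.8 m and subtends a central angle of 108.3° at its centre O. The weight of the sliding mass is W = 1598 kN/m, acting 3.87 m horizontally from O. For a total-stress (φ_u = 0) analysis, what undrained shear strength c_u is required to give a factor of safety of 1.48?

c_u = 34.8 kPa

FS = c_u·L_a·R / (W·d), so c_u = FS·W·d / (L_a·R).
Arc length L_a = R·θ = 11.8·(108.3°·π/180) = 11.8·1.8902 = 22.30 m
c_u = 1.48·1598·3.87 / (22.30·11.8) = 9152.7 / 263.19 = 34.78 kPa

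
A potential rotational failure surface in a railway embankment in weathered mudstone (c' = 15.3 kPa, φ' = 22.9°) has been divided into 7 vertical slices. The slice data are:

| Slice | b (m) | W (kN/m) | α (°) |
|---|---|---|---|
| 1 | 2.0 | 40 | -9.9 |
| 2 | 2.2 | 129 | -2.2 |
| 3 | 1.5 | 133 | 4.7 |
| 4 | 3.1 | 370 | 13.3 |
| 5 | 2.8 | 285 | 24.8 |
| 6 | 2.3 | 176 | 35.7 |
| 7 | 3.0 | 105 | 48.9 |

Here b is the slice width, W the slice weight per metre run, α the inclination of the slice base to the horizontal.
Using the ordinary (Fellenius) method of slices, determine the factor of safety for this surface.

FS = 2.01

Ordinary method of slices: FS = Σ[c'·Δl_i + (W_i cosα_i)·tanφ'] / Σ W_i sinα_i, with Δl_i = b_i / cosα_i.
Slice 1: Δl = 2.0/cos(-9.9°) = 2.030 m; N'_1 = 40·cos(-9.9°) = 39.4; c'Δl = 31.06; W sinα = -6.9
Slice 2: Δl = 2.2/cos(-2.2°) = 2.202 m; N'_2 = 129·cos(-2.2°) = 128.9; c'Δl = 33.68; W sinα = -5.0
Slice 3: Δl = 1.5/cos4.7° = 1.505 m; N'_3 = 133·cos4.7° = 132.6; c'Δl = 23.03; W sinα = 10.9
Slice 4: Δl = 3.1/cos13.3° = 3.185 m; N'_4 = 370·cos13.3° = 360.1; c'Δl = 48.74; W sinα = 85.1
Slice 5: Δl = 2.8/cos24.8° = 3.084 m; N'_5 = 285·cos24.8° = 258.7; c'Δl = 47.19; W sinα = 119.5
Slice 6: Δl = 2.3/cos35.7° = 2.832 m; N'_6 = 176·cos35.7° = 142.9; c'Δl = 43.33; W sinα = 102.7
Slice 7: Δl = 3.0/cos48.9° = 4.564 m; N'_7 = 105·cos48.9° = 69.0; c'Δl = 69.82; W sinα = 79.1
Σc'Δl = 296.9 kN/m; ΣN' = 1131.6 kN/m; ΣW sinα = 385.6 kN/m
Resisting = 296.9 + 1131.6·tan22.9° = 296.9 + 478.0 = 774.9 kN/m
FS = 774.9 / 385.6 = 2.010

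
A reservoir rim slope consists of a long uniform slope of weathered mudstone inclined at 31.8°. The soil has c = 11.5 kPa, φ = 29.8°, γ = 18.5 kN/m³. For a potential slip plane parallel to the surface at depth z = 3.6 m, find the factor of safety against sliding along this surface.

For an infinite slope with a slip plane parallel to the surface (no pore pressure): FS = [c + γz cos²β tanφ] / [γz sinβ cosβ].
γz = 18.5·3.6 = 66.60 kN/m²
Numerator = 11.5 + 66.60·cos²31.8°·tan29.8° = 11.5 + 66.60·0.7223·0.5727 = 39.051 kPa
Denominator = 66.60·sin31.8°·cos31.8° = 66.60·0.5270·0.8499 = 29.827 kPa
FS = 39.051 / 29.827 = 1.309

FS = 1.31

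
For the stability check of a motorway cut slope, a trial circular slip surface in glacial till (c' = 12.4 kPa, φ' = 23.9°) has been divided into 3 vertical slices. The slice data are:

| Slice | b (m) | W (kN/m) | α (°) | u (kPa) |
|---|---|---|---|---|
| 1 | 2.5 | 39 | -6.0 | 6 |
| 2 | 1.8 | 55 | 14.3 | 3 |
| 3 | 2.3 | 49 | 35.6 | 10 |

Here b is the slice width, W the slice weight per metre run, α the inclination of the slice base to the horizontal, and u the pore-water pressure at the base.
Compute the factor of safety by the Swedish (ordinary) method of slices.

Ordinary method of slices: FS = Σ[c'·Δl_i + (W_i cosα_i − u_i·Δl_i)·tanφ'] / Σ W_i sinα_i, with Δl_i = b_i / cosα_i.
Slice 1: Δl = 2.5/cos(-6.0°) = 2.514 m; N'_1 = 39·cos(-6.0°) − 6·2.514 = 23.7; c'Δl = 31.17; W sinα = -4.1
Slice 2: Δl = 1.8/cos14.3° = 1.858 m; N'_2 = 55·cos14.3° − 3·1.858 = 47.7; c'Δl = 23.03; W sinα = 13.6
Slice 3: Δl = 2.3/cos35.6° = 2.829 m; N'_3 = 49·cos35.6° − 10·2.829 = 11.6; c'Δl = 35.08; W sinα = 28.5
Σc'Δl = 89.3 kN/m; ΣN' = 83.0 kN/m; ΣW sinα = 38.0 kN/m
Resisting = 89.3 + 83.0·tan23.9° = 89.3 + 36.8 = 126.1 kN/m
FS = 126.1 / 38.0 = 3.314

FS = 3.31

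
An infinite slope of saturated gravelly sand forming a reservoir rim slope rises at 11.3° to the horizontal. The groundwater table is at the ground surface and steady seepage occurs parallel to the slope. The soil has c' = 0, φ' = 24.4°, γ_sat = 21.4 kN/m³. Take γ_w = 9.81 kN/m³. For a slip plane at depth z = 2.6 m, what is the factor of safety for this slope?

With seepage parallel to the slope and the water table at the surface, the effective normal stress on the slip plane uses the buoyant unit weight γ' = γ_sat − γ_w while the driving shear stress uses γ_sat:
FS = [c' + γ' z cos²β tanφ'] / [γ_sat z sinβ cosβ]
(For c' = 0 this reduces to FS = (γ'/γ_sat)·tanφ'/tanβ.)
γ' = 21.4 − 9.81 = 11.59 kN/m³
Numerator = 0.0 + 11.59·2.6·cos²11.3°·tan24.4° = 0.0 + 11.59·2.6·0.9616·0.4536 = 13.145 kPa
Denominator = 21.4·2.6·sin11.3°·cos11.3° = 21.4·2.6·0.1959·0.9806 = 10.691 kPa
FS = 13.145 / 10.691 = 1.229

FS = 1.23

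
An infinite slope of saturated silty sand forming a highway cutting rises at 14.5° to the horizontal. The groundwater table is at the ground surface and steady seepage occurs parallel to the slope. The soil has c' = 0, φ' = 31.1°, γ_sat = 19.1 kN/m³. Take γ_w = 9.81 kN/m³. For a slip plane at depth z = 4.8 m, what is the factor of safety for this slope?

FS = 1.13

With seepage parallel to the slope and the water table at the surface, the effective normal stress on the slip plane uses the buoyant unit weight γ' = γ_sat − γ_w while the driving shear stress uses γ_sat:
FS = [c' + γ' z cos²β tanφ'] / [γ_sat z sinβ cosβ]
(For c' = 0 this reduces to FS = (γ'/γ_sat)·tanφ'/tanβ.)
γ' = 19.1 − 9.81 = 9.29 kN/m³
Numerator = 0.0 + 9.29·4.8·cos²14.5°·tan31.1° = 0.0 + 9.29·4.8·0.9373·0.6032 = 25.213 kPa
Denominator = 19.1·4.8·sin14.5°·cos14.5° = 19.1·4.8·0.2504·0.9681 = 22.224 kPa
FS = 25.213 / 22.224 = 1.135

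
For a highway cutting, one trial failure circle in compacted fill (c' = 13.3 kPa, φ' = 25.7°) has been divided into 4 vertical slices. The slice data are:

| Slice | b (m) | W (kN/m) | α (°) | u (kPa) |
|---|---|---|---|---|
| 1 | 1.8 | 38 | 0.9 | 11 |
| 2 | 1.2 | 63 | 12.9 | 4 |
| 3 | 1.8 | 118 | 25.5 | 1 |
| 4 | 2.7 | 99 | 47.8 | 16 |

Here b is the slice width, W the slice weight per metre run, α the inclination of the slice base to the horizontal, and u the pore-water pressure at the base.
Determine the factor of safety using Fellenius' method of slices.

Ordinary method of slices: FS = Σ[c'·Δl_i + (W_i cosα_i − u_i·Δl_i)·tanφ'] / Σ W_i sinα_i, with Δl_i = b_i / cosα_i.
Slice 1: Δl = 1.8/cos0.9° = 1.800 m; N'_1 = 38·cos0.9° − 11·1.800 = 18.2; c'Δl = 23.94; W sinα = 0.6
Slice 2: Δl = 1.2/cos12.9° = 1.231 m; N'_2 = 63·cos12.9° − 4·1.231 = 56.5; c'Δl = 16.37; W sinα = 14.1
Slice 3: Δl = 1.8/cos25.5° = 1.994 m; N'_3 = 118·cos25.5° − 1·1.994 = 104.5; c'Δl = 26.52; W sinα = 50.8
Slice 4: Δl = 2.7/cos47.8° = 4.020 m; N'_4 = 99·cos47.8° − 16·4.020 = 2.2; c'Δl = 53.46; W sinα = 73.3
Σc'Δl = 120.3 kN/m; ΣN' = 181.4 kN/m; ΣW sinα = 138.8 kN/m
Resisting = 120.3 + 181.4·tan25.7° = 120.3 + 87.3 = 207.6 kN/m
FS = 207.6 / 138.8 = 1.496

FS = 1.50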